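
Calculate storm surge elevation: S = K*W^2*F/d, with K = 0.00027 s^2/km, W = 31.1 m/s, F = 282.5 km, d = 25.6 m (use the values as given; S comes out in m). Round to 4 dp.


S = K * W^2 * F / d
W^2 = 31.1^2 = 967.21
S = 0.00027 * 967.21 * 282.5 / 25.6
Numerator = 0.00027 * 967.21 * 282.5 = 73.773943
S = 73.773943 / 25.6 = 2.8818 m

2.8818


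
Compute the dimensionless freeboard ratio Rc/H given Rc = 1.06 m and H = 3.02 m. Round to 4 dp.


Relative freeboard = Rc / H
= 1.06 / 3.02
= 0.3510

0.3510


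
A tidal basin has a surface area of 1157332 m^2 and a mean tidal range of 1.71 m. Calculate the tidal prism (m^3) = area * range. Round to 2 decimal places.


Tidal prism = Area * Tidal range
P = 1157332 * 1.71
P = 1979037.72 m^3

1979037.72


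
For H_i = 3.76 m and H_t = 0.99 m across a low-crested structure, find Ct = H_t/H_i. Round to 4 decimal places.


Ct = H_t / H_i
Ct = 0.99 / 3.76
Ct = 0.2633

0.2633


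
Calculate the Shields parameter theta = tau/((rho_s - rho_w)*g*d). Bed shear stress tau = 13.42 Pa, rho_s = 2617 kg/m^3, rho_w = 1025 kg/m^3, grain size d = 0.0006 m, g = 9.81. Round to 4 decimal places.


theta = tau / ((rho_s - rho_w) * g * d)
rho_s - rho_w = 2617 - 1025 = 1592
Denominator = 1592 * 9.81 * 0.0006 = 9.370512
theta = 13.42 / 9.370512
theta = 1.4322

1.4322


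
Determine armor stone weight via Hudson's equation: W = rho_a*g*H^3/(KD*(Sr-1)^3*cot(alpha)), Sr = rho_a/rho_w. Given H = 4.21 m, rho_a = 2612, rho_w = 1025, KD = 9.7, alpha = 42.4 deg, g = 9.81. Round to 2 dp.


Sr = rho_a / rho_w = 2612 / 1025 = 2.548293
(Sr - 1) = 1.548293
(Sr - 1)^3 = 3.711583
cot(42.4) = 1 / tan(42.4) = 1 / 0.913125 = 1.095140
Numerator = 2612 * 9.81 * 4.21^3 = 1912002.5515
Denominator = 9.7 * 3.711583 * 1.095140 = 39.427610
W = 1912002.5515 / 39.427610
W = 48494.00 N

48494.00


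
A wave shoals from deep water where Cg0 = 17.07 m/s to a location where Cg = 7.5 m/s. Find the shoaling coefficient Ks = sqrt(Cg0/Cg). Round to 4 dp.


Ks = sqrt(Cg0 / Cg)
Ks = sqrt(17.07 / 7.5)
Ks = sqrt(2.2760)
Ks = 1.5086

1.5086


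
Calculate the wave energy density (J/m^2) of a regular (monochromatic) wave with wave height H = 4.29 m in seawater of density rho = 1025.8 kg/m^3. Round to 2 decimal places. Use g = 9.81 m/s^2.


E = (1/8) * rho * g * H^2
E = (1/8) * 1025.8 * 9.81 * 4.29^2
E = 0.125 * 1025.8 * 9.81 * 18.4041
E = 23150.28 J/m^2

23150.28


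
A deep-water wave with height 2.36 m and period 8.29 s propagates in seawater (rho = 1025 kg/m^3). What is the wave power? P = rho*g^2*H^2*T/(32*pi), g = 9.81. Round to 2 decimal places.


P = rho * g^2 * H^2 * T / (32 * pi)
P = 1025 * 9.81^2 * 2.36^2 * 8.29 / (32 * pi)
P = 1025 * 96.2361 * 5.5696 * 8.29 / 100.53096
P = 45304.42 W/m

45304.42


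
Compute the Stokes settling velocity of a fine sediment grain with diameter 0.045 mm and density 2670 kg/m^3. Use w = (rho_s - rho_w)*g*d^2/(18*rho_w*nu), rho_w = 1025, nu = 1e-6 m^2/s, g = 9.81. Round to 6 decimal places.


w = (rho_s - rho_w) * g * d^2 / (18 * rho_w * nu)
d = 0.045 mm = 0.000045 m
rho_s - rho_w = 2670 - 1025 = 1645
Numerator = 1645 * 9.81 * (0.000045)^2 = 0.000032678336
Denominator = 18 * 1025 * 1e-6 = 0.018450
w = 0.001771 m/s

0.001771


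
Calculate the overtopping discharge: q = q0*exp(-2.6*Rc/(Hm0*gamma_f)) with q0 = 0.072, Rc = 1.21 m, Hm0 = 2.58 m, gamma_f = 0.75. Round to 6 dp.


q = q0 * exp(-2.6 * Rc / (Hm0 * gamma_f))
Exponent = -2.6 * 1.21 / (2.58 * 0.75)
= -2.6 * 1.21 / 1.9350
= -1.625840
exp(-1.625840) = 0.196746
q = 0.072 * 0.196746
q = 0.014166 m^3/s/m

0.014166


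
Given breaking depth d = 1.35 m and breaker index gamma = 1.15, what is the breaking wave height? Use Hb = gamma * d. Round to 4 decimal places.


Hb = gamma * d
Hb = 1.15 * 1.35
Hb = 1.5525 m

1.5525


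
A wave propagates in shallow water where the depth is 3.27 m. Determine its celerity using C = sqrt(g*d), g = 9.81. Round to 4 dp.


Using the shallow-water approximation:
C = sqrt(g * d) = sqrt(9.81 * 3.27)
C = sqrt(32.0787)
C = 5.6638 m/s

5.6638


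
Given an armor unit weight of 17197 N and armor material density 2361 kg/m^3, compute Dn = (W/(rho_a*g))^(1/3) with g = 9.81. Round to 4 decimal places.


V = W / (rho_a * g)
V = 17197 / (2361 * 9.81)
V = 17197 / 23161.41
V = 0.742485 m^3
Dn = V^(1/3) = 0.742485^(1/3)
Dn = 0.9055 m

0.9055


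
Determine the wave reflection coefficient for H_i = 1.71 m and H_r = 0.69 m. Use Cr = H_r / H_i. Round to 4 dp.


Cr = H_r / H_i
Cr = 0.69 / 1.71
Cr = 0.4035

0.4035


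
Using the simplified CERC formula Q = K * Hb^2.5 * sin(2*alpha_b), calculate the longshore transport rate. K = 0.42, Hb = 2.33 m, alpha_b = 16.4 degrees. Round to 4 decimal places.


Q = K * Hb^2.5 * sin(2 * alpha_b)
Hb^2.5 = 2.33^2.5 = 8.286856
sin(2 * 16.4) = sin(32.8) = 0.541708
Q = 0.42 * 8.286856 * 0.541708
Q = 1.8854 m^3/s

1.8854


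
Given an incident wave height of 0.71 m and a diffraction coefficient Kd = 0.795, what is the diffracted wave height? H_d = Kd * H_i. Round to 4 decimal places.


H_d = Kd * H_i
H_d = 0.795 * 0.71
H_d = 0.5645 m

0.5645


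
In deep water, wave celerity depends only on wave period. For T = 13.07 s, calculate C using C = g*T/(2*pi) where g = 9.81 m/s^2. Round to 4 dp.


We use the deep-water celerity formula:
C = g * T / (2 * pi)
C = 9.81 * 13.07 / (2 * 3.14159...)
C = 128.216700 / 6.283185
C = 20.4063 m/s

20.4063


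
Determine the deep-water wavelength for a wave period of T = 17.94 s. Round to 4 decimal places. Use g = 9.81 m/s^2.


L0 = g * T^2 / (2 * pi)
L0 = 9.81 * 17.94^2 / (2 * pi)
L0 = 9.81 * 321.8436 / 6.28319
L0 = 3157.2857 / 6.28319
L0 = 502.4976 m

502.4976


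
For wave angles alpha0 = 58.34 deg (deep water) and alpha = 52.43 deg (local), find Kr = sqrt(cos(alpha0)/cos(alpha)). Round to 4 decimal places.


Kr = sqrt(cos(alpha0) / cos(alpha))
cos(58.34) = 0.524878
cos(52.43) = 0.609730
Kr = sqrt(0.524878 / 0.609730)
Kr = sqrt(0.860836)
Kr = 0.9278

0.9278


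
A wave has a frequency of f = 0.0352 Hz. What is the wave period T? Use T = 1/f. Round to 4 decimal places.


T = 1 / f
T = 1 / 0.0352
T = 28.4091 s

28.4091


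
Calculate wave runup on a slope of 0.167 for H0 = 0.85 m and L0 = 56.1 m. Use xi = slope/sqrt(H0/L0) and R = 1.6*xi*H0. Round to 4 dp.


xi = slope / sqrt(H0/L0)
H0/L0 = 0.85/56.1 = 0.015152
sqrt(0.015152) = 0.123091
xi = 0.167 / 0.123091 = 1.356714
R = 1.6 * xi * H0 = 1.6 * 1.356714 * 0.85
R = 1.8451 m

1.8451


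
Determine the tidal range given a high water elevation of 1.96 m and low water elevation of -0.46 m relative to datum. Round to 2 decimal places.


Tidal range = High water - Low water
Tidal range = 1.96 - (-0.46)
Tidal range = 2.42 m

2.42


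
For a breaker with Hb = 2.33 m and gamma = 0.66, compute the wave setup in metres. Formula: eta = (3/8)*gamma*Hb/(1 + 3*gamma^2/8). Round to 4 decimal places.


eta = (3/8) * gamma * Hb / (1 + 3*gamma^2/8)
Numerator = (3/8) * 0.66 * 2.33 = 0.576675
Denominator = 1 + 3*0.66^2/8 = 1 + 0.163350 = 1.163350
eta = 0.576675 / 1.163350
eta = 0.4957 m

0.4957


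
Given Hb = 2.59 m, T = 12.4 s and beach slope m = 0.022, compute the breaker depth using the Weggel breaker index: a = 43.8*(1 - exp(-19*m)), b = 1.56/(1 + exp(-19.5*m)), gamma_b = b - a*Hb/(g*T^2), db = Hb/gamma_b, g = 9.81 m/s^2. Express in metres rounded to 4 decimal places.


a = 43.8 * (1 - exp(-19 * m))
exp(-19 * 0.022) = exp(-0.4180) = 0.658362
a = 43.8 * (1 - 0.658362) = 14.963734
b = 1.56 / (1 + exp(-19.5 * m))
exp(-19.5 * 0.022) = exp(-0.4290) = 0.651160
b = 1.56 / (1 + 0.651160) = 0.944790
Hb / (g * T^2) = 2.59 / (9.81 * 12.4^2) = 2.59 / 1508.3856 = 0.00171707
gamma_b = b - a * Hb/(g*T^2) = 0.944790 - 14.963734 * 0.00171707 = 0.919097
db = Hb / gamma_b = 2.59 / 0.919097
db = 2.8180 m

2.8180


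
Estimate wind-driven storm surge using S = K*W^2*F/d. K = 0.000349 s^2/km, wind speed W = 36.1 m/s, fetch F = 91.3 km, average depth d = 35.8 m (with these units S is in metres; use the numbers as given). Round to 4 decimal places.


S = K * W^2 * F / d
W^2 = 36.1^2 = 1303.21
S = 0.000349 * 1303.21 * 91.3 / 35.8
Numerator = 0.000349 * 1303.21 * 91.3 = 41.525092
S = 41.525092 / 35.8 = 1.1599 m

1.1599


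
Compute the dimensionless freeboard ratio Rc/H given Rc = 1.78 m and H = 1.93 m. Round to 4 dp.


Relative freeboard = Rc / H
= 1.78 / 1.93
= 0.9223

0.9223


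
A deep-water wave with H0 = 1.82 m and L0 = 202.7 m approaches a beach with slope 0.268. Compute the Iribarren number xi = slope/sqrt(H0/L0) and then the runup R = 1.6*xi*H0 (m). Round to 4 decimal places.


xi = slope / sqrt(H0/L0)
H0/L0 = 1.82/202.7 = 0.008979
sqrt(0.008979) = 0.094756
xi = 0.268 / 0.094756 = 2.828303
R = 1.6 * xi * H0 = 1.6 * 2.828303 * 1.82
R = 8.2360 m

8.2360


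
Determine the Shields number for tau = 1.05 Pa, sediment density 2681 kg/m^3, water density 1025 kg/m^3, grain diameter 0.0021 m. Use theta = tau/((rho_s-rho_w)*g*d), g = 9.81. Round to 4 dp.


theta = tau / ((rho_s - rho_w) * g * d)
rho_s - rho_w = 2681 - 1025 = 1656
Denominator = 1656 * 9.81 * 0.0021 = 34.115256
theta = 1.05 / 34.115256
theta = 0.0308

0.0308


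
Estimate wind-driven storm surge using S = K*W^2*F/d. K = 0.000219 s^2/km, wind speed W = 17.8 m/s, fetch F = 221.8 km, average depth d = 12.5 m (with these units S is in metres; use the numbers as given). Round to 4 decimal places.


S = K * W^2 * F / d
W^2 = 17.8^2 = 316.84
S = 0.000219 * 316.84 * 221.8 / 12.5
Numerator = 0.000219 * 316.84 * 221.8 = 15.390250
S = 15.390250 / 12.5 = 1.2312 m

1.2312


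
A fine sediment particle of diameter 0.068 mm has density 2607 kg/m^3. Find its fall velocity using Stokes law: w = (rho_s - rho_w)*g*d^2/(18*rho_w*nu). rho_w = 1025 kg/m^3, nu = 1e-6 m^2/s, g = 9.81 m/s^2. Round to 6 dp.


w = (rho_s - rho_w) * g * d^2 / (18 * rho_w * nu)
d = 0.068 mm = 0.000068 m
rho_s - rho_w = 2607 - 1025 = 1582
Numerator = 1582 * 9.81 * (0.000068)^2 = 0.000071761798
Denominator = 18 * 1025 * 1e-6 = 0.018450
w = 0.003890 m/s

0.003890


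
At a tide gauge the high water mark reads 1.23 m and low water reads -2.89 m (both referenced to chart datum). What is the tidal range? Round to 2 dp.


Tidal range = High water - Low water
Tidal range = 1.23 - (-2.89)
Tidal range = 4.12 m

4.12


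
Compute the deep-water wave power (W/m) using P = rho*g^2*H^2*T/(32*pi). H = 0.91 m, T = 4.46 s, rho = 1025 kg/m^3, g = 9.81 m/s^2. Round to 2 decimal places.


P = rho * g^2 * H^2 * T / (32 * pi)
P = 1025 * 9.81^2 * 0.91^2 * 4.46 / (32 * pi)
P = 1025 * 96.2361 * 0.8281 * 4.46 / 100.53096
P = 3623.93 W/m

3623.93


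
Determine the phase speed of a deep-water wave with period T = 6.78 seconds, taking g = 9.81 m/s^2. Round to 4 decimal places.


We use the deep-water celerity formula:
C = g * T / (2 * pi)
C = 9.81 * 6.78 / (2 * 3.14159...)
C = 66.511800 / 6.283185
C = 10.5857 m/s

10.5857


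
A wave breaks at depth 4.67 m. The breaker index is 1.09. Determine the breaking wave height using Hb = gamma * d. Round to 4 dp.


Hb = gamma * d
Hb = 1.09 * 4.67
Hb = 5.0903 m

5.0903


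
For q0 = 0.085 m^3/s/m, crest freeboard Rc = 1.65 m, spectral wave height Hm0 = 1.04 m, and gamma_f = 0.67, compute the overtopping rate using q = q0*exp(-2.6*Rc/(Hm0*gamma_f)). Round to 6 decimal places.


q = q0 * exp(-2.6 * Rc / (Hm0 * gamma_f))
Exponent = -2.6 * 1.65 / (1.04 * 0.67)
= -2.6 * 1.65 / 0.6968
= -6.156716
exp(-6.156716) = 0.002119
q = 0.085 * 0.002119
q = 0.000180 m^3/s/m

0.000180


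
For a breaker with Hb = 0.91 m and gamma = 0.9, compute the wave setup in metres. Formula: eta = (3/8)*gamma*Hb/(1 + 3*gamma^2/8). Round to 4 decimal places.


eta = (3/8) * gamma * Hb / (1 + 3*gamma^2/8)
Numerator = (3/8) * 0.9 * 0.91 = 0.307125
Denominator = 1 + 3*0.9^2/8 = 1 + 0.303750 = 1.303750
eta = 0.307125 / 1.303750
eta = 0.2356 m

0.2356


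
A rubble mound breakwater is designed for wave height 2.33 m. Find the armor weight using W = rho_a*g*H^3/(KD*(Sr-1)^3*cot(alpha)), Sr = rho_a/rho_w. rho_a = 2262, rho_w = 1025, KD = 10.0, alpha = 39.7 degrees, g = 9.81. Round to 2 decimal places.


Sr = rho_a / rho_w = 2262 / 1025 = 2.206829
(Sr - 1) = 1.206829
(Sr - 1)^3 = 1.757671
cot(39.7) = 1 / tan(39.7) = 1 / 0.830216 = 1.204506
Numerator = 2262 * 9.81 * 2.33^3 = 280691.5709
Denominator = 10.0 * 1.757671 * 1.204506 = 21.171245
W = 280691.5709 / 21.171245
W = 13258.15 N

13258.15


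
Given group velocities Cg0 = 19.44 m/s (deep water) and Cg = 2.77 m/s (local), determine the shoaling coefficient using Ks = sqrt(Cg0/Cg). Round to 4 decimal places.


Ks = sqrt(Cg0 / Cg)
Ks = sqrt(19.44 / 2.77)
Ks = sqrt(7.0181)
Ks = 2.6492

2.6492


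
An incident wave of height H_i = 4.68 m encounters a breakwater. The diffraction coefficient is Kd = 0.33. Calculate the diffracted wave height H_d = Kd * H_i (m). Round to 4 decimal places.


H_d = Kd * H_i
H_d = 0.33 * 4.68
H_d = 1.5444 m

1.5444


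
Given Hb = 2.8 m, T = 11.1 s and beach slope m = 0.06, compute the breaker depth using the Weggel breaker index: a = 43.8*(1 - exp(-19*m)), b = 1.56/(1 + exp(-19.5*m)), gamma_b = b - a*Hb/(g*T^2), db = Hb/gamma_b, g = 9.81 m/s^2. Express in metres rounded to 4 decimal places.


a = 43.8 * (1 - exp(-19 * m))
exp(-19 * 0.06) = exp(-1.1400) = 0.319819
a = 43.8 * (1 - 0.319819) = 29.791927
b = 1.56 / (1 + exp(-19.5 * m))
exp(-19.5 * 0.06) = exp(-1.1700) = 0.310367
b = 1.56 / (1 + 0.310367) = 1.190506
Hb / (g * T^2) = 2.8 / (9.81 * 11.1^2) = 2.8 / 1208.6901 = 0.00231656
gamma_b = b - a * Hb/(g*T^2) = 1.190506 - 29.791927 * 0.00231656 = 1.121492
db = Hb / gamma_b = 2.8 / 1.121492
db = 2.4967 m

2.4967


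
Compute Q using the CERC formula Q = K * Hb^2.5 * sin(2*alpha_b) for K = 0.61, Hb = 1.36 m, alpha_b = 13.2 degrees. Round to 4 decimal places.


Q = K * Hb^2.5 * sin(2 * alpha_b)
Hb^2.5 = 1.36^2.5 = 2.156986
sin(2 * 13.2) = sin(26.4) = 0.444635
Q = 0.61 * 2.156986 * 0.444635
Q = 0.5850 m^3/s

0.5850


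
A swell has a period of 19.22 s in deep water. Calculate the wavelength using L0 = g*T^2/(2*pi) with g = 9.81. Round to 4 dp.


L0 = g * T^2 / (2 * pi)
L0 = 9.81 * 19.22^2 / (2 * pi)
L0 = 9.81 * 369.4084 / 6.28319
L0 = 3623.8964 / 6.28319
L0 = 576.7610 m

576.7610


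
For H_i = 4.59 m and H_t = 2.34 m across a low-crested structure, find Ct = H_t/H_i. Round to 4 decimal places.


Ct = H_t / H_i
Ct = 2.34 / 4.59
Ct = 0.5098

0.5098


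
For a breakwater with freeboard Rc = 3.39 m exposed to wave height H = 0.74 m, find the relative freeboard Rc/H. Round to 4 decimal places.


Relative freeboard = Rc / H
= 3.39 / 0.74
= 4.5811

4.5811


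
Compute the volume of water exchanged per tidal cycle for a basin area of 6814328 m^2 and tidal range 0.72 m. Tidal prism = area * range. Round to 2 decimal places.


Tidal prism = Area * Tidal range
P = 6814328 * 0.72
P = 4906316.16 m^3

4906316.16


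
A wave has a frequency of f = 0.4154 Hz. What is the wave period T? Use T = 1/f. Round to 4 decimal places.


T = 1 / f
T = 1 / 0.4154
T = 2.4073 s

2.4073


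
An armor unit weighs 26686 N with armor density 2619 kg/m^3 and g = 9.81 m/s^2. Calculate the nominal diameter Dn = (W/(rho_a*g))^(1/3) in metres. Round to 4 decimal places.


V = W / (rho_a * g)
V = 26686 / (2619 * 9.81)
V = 26686 / 25692.39
V = 1.038673 m^3
Dn = V^(1/3) = 1.038673^(1/3)
Dn = 1.0127 m

1.0127


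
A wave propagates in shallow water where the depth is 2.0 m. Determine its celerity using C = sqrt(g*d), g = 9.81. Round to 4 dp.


Using the shallow-water approximation:
C = sqrt(g * d) = sqrt(9.81 * 2.0)
C = sqrt(19.6200)
C = 4.4294 m/s

4.4294


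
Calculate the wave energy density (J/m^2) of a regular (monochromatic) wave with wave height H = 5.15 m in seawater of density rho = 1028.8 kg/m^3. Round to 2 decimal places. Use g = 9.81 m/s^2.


E = (1/8) * rho * g * H^2
E = (1/8) * 1028.8 * 9.81 * 5.15^2
E = 0.125 * 1028.8 * 9.81 * 26.5225
E = 33459.88 J/m^2

33459.88


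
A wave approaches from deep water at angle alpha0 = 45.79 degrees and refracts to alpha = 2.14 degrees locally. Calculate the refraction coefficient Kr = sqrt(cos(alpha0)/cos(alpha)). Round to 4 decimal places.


Kr = sqrt(cos(alpha0) / cos(alpha))
cos(45.79) = 0.697290
cos(2.14) = 0.999303
Kr = sqrt(0.697290 / 0.999303)
Kr = sqrt(0.697777)
Kr = 0.8353

0.8353


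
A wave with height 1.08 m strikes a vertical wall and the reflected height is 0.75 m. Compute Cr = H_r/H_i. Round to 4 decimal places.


Cr = H_r / H_i
Cr = 0.75 / 1.08
Cr = 0.6944

0.6944


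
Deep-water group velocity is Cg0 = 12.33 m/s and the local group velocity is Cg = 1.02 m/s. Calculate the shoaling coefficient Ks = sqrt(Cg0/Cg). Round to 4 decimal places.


Ks = sqrt(Cg0 / Cg)
Ks = sqrt(12.33 / 1.02)
Ks = sqrt(12.0882)
Ks = 3.4768

3.4768


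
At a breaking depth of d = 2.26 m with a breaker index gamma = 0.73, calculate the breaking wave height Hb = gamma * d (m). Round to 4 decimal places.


Hb = gamma * d
Hb = 0.73 * 2.26
Hb = 1.6498 m

1.6498


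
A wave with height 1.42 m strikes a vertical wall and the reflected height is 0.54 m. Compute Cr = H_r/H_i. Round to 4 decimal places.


Cr = H_r / H_i
Cr = 0.54 / 1.42
Cr = 0.3803

0.3803


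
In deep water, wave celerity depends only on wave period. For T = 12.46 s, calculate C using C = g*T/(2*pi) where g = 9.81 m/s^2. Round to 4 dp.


We use the deep-water celerity formula:
C = g * T / (2 * pi)
C = 9.81 * 12.46 / (2 * 3.14159...)
C = 122.232600 / 6.283185
C = 19.4539 m/s

19.4539


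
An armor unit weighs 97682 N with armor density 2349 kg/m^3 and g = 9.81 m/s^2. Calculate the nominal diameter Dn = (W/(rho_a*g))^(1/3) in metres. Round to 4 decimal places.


V = W / (rho_a * g)
V = 97682 / (2349 * 9.81)
V = 97682 / 23043.69
V = 4.238991 m^3
Dn = V^(1/3) = 4.238991^(1/3)
Dn = 1.6184 m

1.6184


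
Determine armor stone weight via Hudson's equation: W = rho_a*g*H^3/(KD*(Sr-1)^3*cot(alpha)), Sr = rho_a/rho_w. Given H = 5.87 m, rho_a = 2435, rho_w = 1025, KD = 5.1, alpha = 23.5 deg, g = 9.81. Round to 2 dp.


Sr = rho_a / rho_w = 2435 / 1025 = 2.375610
(Sr - 1) = 1.375610
(Sr - 1)^3 = 2.603069
cot(23.5) = 1 / tan(23.5) = 1 / 0.434812 = 2.299843
Numerator = 2435 * 9.81 * 5.87^3 = 4831503.2574
Denominator = 5.1 * 2.603069 * 2.299843 = 30.531913
W = 4831503.2574 / 30.531913
W = 158244.37 N

158244.37


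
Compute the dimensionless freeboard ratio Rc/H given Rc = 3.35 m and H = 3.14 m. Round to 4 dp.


Relative freeboard = Rc / H
= 3.35 / 3.14
= 1.0669

1.0669


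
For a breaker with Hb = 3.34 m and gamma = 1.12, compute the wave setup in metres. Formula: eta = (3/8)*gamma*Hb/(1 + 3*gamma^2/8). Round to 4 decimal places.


eta = (3/8) * gamma * Hb / (1 + 3*gamma^2/8)
Numerator = (3/8) * 1.12 * 3.34 = 1.402800
Denominator = 1 + 3*1.12^2/8 = 1 + 0.470400 = 1.470400
eta = 1.402800 / 1.470400
eta = 0.9540 m

0.9540


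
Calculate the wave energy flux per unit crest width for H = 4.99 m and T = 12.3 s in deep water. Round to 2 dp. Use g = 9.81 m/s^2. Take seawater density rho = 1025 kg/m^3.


P = rho * g^2 * H^2 * T / (32 * pi)
P = 1025 * 9.81^2 * 4.99^2 * 12.3 / (32 * pi)
P = 1025 * 96.2361 * 24.9001 * 12.3 / 100.53096
P = 300516.44 W/m

300516.44


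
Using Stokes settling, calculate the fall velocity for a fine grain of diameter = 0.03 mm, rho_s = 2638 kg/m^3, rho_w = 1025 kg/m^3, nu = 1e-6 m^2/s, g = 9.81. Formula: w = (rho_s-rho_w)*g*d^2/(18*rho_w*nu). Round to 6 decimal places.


w = (rho_s - rho_w) * g * d^2 / (18 * rho_w * nu)
d = 0.03 mm = 0.000030 m
rho_s - rho_w = 2638 - 1025 = 1613
Numerator = 1613 * 9.81 * (0.000030)^2 = 0.000014241177
Denominator = 18 * 1025 * 1e-6 = 0.018450
w = 0.000772 m/s

0.000772


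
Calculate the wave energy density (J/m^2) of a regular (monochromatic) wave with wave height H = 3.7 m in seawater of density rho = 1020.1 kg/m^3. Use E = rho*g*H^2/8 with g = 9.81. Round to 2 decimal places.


E = (1/8) * rho * g * H^2
E = (1/8) * 1020.1 * 9.81 * 3.7^2
E = 0.125 * 1020.1 * 9.81 * 13.6900
E = 17124.79 J/m^2

17124.79


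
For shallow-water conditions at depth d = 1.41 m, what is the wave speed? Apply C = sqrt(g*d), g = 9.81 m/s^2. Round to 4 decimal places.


Using the shallow-water approximation:
C = sqrt(g * d) = sqrt(9.81 * 1.41)
C = sqrt(13.8321)
C = 3.7192 m/s

3.7192


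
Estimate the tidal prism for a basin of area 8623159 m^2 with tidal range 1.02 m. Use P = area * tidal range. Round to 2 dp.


Tidal prism = Area * Tidal range
P = 8623159 * 1.02
P = 8795622.18 m^3

8795622.18


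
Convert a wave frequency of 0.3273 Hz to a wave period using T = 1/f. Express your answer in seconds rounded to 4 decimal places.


T = 1 / f
T = 1 / 0.3273
T = 3.0553 s

3.0553


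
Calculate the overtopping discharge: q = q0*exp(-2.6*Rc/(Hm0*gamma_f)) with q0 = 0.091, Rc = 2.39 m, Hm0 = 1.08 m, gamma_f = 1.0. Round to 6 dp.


q = q0 * exp(-2.6 * Rc / (Hm0 * gamma_f))
Exponent = -2.6 * 2.39 / (1.08 * 1.0)
= -2.6 * 2.39 / 1.0800
= -5.753704
exp(-5.753704) = 0.003171
q = 0.091 * 0.003171
q = 0.000289 m^3/s/m

0.000289


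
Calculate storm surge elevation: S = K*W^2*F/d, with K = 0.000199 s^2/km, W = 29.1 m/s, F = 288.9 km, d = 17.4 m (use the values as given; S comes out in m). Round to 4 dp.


S = K * W^2 * F / d
W^2 = 29.1^2 = 846.81
S = 0.000199 * 846.81 * 288.9 / 17.4
Numerator = 0.000199 * 846.81 * 288.9 = 48.684038
S = 48.684038 / 17.4 = 2.7979 m

2.7979


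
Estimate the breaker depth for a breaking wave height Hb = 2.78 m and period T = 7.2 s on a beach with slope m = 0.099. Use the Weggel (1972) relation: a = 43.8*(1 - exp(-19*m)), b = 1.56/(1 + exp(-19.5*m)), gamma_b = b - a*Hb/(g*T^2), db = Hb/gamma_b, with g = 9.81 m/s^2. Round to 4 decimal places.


a = 43.8 * (1 - exp(-19 * m))
exp(-19 * 0.099) = exp(-1.8810) = 0.152438
a = 43.8 * (1 - 0.152438) = 37.123233
b = 1.56 / (1 + exp(-19.5 * m))
exp(-19.5 * 0.099) = exp(-1.9305) = 0.145076
b = 1.56 / (1 + 0.145076) = 1.362355
Hb / (g * T^2) = 2.78 / (9.81 * 7.2^2) = 2.78 / 508.5504 = 0.00546652
gamma_b = b - a * Hb/(g*T^2) = 1.362355 - 37.123233 * 0.00546652 = 1.159421
db = Hb / gamma_b = 2.78 / 1.159421
db = 2.3977 m

2.3977


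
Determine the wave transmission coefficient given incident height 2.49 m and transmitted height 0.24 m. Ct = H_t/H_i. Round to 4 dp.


Ct = H_t / H_i
Ct = 0.24 / 2.49
Ct = 0.0964

0.0964


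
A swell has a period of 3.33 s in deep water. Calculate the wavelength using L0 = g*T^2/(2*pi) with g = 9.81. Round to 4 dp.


L0 = g * T^2 / (2 * pi)
L0 = 9.81 * 3.33^2 / (2 * pi)
L0 = 9.81 * 11.0889 / 6.28319
L0 = 108.7821 / 6.28319
L0 = 17.3132 m

17.3132


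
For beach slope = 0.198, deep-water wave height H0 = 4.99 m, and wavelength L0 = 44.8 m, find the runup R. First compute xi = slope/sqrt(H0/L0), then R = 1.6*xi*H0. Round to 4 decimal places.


xi = slope / sqrt(H0/L0)
H0/L0 = 4.99/44.8 = 0.111384
sqrt(0.111384) = 0.333742
xi = 0.198 / 0.333742 = 0.593272
R = 1.6 * xi * H0 = 1.6 * 0.593272 * 4.99
R = 4.7367 m

4.7367


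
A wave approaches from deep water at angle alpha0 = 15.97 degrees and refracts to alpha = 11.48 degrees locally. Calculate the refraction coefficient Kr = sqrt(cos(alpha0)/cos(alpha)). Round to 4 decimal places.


Kr = sqrt(cos(alpha0) / cos(alpha))
cos(15.97) = 0.961406
cos(11.48) = 0.979994
Kr = sqrt(0.961406 / 0.979994)
Kr = sqrt(0.981032)
Kr = 0.9905

0.9905


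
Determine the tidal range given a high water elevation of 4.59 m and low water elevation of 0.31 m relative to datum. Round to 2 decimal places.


Tidal range = High water - Low water
Tidal range = 4.59 - (0.31)
Tidal range = 4.28 m

4.28


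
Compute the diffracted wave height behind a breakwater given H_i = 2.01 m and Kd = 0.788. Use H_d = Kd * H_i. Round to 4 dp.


H_d = Kd * H_i
H_d = 0.788 * 2.01
H_d = 1.5839 m

1.5839


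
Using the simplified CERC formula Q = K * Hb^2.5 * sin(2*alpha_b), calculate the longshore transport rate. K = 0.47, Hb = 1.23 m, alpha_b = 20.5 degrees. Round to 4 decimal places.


Q = K * Hb^2.5 * sin(2 * alpha_b)
Hb^2.5 = 1.23^2.5 = 1.677887
sin(2 * 20.5) = sin(41.0) = 0.656059
Q = 0.47 * 1.677887 * 0.656059
Q = 0.5174 m^3/s

0.5174


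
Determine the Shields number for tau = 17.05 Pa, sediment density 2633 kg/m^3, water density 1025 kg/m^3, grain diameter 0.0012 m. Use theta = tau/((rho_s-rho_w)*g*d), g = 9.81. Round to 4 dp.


theta = tau / ((rho_s - rho_w) * g * d)
rho_s - rho_w = 2633 - 1025 = 1608
Denominator = 1608 * 9.81 * 0.0012 = 18.929376
theta = 17.05 / 18.929376
theta = 0.9007

0.9007


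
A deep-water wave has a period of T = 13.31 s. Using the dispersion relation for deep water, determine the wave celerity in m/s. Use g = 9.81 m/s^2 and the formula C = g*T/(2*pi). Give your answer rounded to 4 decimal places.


We use the deep-water celerity formula:
C = g * T / (2 * pi)
C = 9.81 * 13.31 / (2 * 3.14159...)
C = 130.571100 / 6.283185
C = 20.7810 m/s

20.7810


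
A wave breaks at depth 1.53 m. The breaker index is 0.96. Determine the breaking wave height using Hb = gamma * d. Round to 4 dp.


Hb = gamma * d
Hb = 0.96 * 1.53
Hb = 1.4688 m

1.4688


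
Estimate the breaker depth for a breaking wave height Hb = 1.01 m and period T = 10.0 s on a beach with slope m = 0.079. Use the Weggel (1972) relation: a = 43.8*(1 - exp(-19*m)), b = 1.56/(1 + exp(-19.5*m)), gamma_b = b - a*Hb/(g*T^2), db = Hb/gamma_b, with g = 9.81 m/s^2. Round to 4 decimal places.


a = 43.8 * (1 - exp(-19 * m))
exp(-19 * 0.079) = exp(-1.5010) = 0.222907
a = 43.8 * (1 - 0.222907) = 34.036667
b = 1.56 / (1 + exp(-19.5 * m))
exp(-19.5 * 0.079) = exp(-1.5405) = 0.214274
b = 1.56 / (1 + 0.214274) = 1.284718
Hb / (g * T^2) = 1.01 / (9.81 * 10.0^2) = 1.01 / 981.0000 = 0.00102956
gamma_b = b - a * Hb/(g*T^2) = 1.284718 - 34.036667 * 0.00102956 = 1.249675
db = Hb / gamma_b = 1.01 / 1.249675
db = 0.8082 m

0.8082


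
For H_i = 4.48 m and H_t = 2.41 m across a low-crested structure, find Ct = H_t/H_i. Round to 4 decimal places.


Ct = H_t / H_i
Ct = 2.41 / 4.48
Ct = 0.5379

0.5379


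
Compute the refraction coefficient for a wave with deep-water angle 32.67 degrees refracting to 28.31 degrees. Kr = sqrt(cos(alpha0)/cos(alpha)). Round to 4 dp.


Kr = sqrt(cos(alpha0) / cos(alpha))
cos(32.67) = 0.841794
cos(28.31) = 0.880395
Kr = sqrt(0.841794 / 0.880395)
Kr = sqrt(0.956155)
Kr = 0.9778

0.9778


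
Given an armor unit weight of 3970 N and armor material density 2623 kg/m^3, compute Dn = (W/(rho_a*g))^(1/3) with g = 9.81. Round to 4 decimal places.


V = W / (rho_a * g)
V = 3970 / (2623 * 9.81)
V = 3970 / 25731.63
V = 0.154285 m^3
Dn = V^(1/3) = 0.154285^(1/3)
Dn = 0.5363 m

0.5363


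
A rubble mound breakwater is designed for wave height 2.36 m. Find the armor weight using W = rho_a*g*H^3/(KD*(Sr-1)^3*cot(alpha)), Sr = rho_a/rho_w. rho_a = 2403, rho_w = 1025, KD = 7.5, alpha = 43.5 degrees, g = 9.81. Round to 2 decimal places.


Sr = rho_a / rho_w = 2403 / 1025 = 2.344390
(Sr - 1) = 1.344390
(Sr - 1)^3 = 2.429831
cot(43.5) = 1 / tan(43.5) = 1 / 0.948965 = 1.053780
Numerator = 2403 * 9.81 * 2.36^3 = 309855.1987
Denominator = 7.5 * 2.429831 * 1.053780 = 19.203807
W = 309855.1987 / 19.203807
W = 16135.09 N

16135.09


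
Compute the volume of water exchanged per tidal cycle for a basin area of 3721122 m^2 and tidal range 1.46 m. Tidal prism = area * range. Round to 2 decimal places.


Tidal prism = Area * Tidal range
P = 3721122 * 1.46
P = 5432838.12 m^3

5432838.12


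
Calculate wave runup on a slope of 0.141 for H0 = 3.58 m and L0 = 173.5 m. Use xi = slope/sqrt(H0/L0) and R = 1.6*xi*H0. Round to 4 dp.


xi = slope / sqrt(H0/L0)
H0/L0 = 3.58/173.5 = 0.020634
sqrt(0.020634) = 0.143645
xi = 0.141 / 0.143645 = 0.981584
R = 1.6 * xi * H0 = 1.6 * 0.981584 * 3.58
R = 5.6225 m

5.6225


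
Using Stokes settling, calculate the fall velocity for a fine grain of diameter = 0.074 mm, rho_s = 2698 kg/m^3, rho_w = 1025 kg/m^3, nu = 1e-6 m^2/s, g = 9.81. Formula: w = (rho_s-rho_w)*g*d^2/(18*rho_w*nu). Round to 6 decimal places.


w = (rho_s - rho_w) * g * d^2 / (18 * rho_w * nu)
d = 0.074 mm = 0.000074 m
rho_s - rho_w = 2698 - 1025 = 1673
Numerator = 1673 * 9.81 * (0.000074)^2 = 0.000089872824
Denominator = 18 * 1025 * 1e-6 = 0.018450
w = 0.004871 m/s

0.004871


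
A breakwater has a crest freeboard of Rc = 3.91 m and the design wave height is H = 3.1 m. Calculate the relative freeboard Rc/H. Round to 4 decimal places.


Relative freeboard = Rc / H
= 3.91 / 3.1
= 1.2613

1.2613


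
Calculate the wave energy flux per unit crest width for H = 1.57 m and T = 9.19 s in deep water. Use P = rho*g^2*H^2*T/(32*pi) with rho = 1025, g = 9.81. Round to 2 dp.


P = rho * g^2 * H^2 * T / (32 * pi)
P = 1025 * 9.81^2 * 1.57^2 * 9.19 / (32 * pi)
P = 1025 * 96.2361 * 2.4649 * 9.19 / 100.53096
P = 22226.80 W/m

22226.80


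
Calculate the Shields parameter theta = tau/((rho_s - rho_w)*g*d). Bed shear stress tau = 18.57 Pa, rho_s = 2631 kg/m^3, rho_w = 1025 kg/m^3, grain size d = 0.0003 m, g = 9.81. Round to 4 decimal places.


theta = tau / ((rho_s - rho_w) * g * d)
rho_s - rho_w = 2631 - 1025 = 1606
Denominator = 1606 * 9.81 * 0.0003 = 4.726458
theta = 18.57 / 4.726458
theta = 3.9289

3.9289


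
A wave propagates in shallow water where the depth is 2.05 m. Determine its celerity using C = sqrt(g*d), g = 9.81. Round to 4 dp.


Using the shallow-water approximation:
C = sqrt(g * d) = sqrt(9.81 * 2.05)
C = sqrt(20.1105)
C = 4.4845 m/s

4.4845


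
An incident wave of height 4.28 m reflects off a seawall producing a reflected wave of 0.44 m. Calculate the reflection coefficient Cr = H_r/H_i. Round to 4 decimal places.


Cr = H_r / H_i
Cr = 0.44 / 4.28
Cr = 0.1028

0.1028


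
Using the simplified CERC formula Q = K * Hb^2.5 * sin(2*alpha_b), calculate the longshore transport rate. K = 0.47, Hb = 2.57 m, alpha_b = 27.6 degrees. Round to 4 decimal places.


Q = K * Hb^2.5 * sin(2 * alpha_b)
Hb^2.5 = 2.57^2.5 = 10.588460
sin(2 * 27.6) = sin(55.2) = 0.821149
Q = 0.47 * 10.588460 * 0.821149
Q = 4.0865 m^3/s

4.0865


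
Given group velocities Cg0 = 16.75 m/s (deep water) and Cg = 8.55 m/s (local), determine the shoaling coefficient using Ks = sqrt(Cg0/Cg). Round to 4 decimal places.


Ks = sqrt(Cg0 / Cg)
Ks = sqrt(16.75 / 8.55)
Ks = sqrt(1.9591)
Ks = 1.3997

1.3997


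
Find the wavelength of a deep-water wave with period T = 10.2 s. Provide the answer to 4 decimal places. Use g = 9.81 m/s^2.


L0 = g * T^2 / (2 * pi)
L0 = 9.81 * 10.2^2 / (2 * pi)
L0 = 9.81 * 104.0400 / 6.28319
L0 = 1020.6324 / 6.28319
L0 = 162.4387 m

162.4387


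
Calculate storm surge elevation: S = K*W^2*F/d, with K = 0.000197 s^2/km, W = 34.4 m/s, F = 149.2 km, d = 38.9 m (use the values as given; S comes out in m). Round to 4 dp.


S = K * W^2 * F / d
W^2 = 34.4^2 = 1183.36
S = 0.000197 * 1183.36 * 149.2 / 38.9
Numerator = 0.000197 * 1183.36 * 149.2 = 34.781790
S = 34.781790 / 38.9 = 0.8941 m

0.8941


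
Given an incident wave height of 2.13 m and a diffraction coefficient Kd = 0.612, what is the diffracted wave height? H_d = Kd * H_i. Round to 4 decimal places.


H_d = Kd * H_i
H_d = 0.612 * 2.13
H_d = 1.3036 m

1.3036


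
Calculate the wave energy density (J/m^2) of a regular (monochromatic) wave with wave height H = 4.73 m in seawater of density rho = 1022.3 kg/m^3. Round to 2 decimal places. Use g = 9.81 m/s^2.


E = (1/8) * rho * g * H^2
E = (1/8) * 1022.3 * 9.81 * 4.73^2
E = 0.125 * 1022.3 * 9.81 * 22.3729
E = 28046.56 J/m^2

28046.56


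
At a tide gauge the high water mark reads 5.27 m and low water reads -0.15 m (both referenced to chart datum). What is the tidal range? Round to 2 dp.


Tidal range = High water - Low water
Tidal range = 5.27 - (-0.15)
Tidal range = 5.42 m

5.42


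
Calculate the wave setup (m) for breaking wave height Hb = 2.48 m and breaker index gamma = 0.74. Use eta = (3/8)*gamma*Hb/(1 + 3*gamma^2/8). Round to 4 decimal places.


eta = (3/8) * gamma * Hb / (1 + 3*gamma^2/8)
Numerator = (3/8) * 0.74 * 2.48 = 0.688200
Denominator = 1 + 3*0.74^2/8 = 1 + 0.205350 = 1.205350
eta = 0.688200 / 1.205350
eta = 0.5710 m

0.5710


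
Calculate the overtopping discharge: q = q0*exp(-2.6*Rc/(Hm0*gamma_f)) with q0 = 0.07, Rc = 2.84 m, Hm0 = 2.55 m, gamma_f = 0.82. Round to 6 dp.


q = q0 * exp(-2.6 * Rc / (Hm0 * gamma_f))
Exponent = -2.6 * 2.84 / (2.55 * 0.82)
= -2.6 * 2.84 / 2.0910
= -3.531325
exp(-3.531325) = 0.029266
q = 0.07 * 0.029266
q = 0.002049 m^3/s/m

0.002049


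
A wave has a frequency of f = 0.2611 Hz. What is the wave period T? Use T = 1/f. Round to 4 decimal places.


T = 1 / f
T = 1 / 0.2611
T = 3.8300 s

3.8300


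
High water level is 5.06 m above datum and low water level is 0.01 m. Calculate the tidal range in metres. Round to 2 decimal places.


Tidal range = High water - Low water
Tidal range = 5.06 - (0.01)
Tidal range = 5.05 m

5.05


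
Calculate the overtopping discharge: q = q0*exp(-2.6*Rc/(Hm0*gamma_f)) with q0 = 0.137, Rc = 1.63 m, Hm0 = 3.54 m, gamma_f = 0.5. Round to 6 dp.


q = q0 * exp(-2.6 * Rc / (Hm0 * gamma_f))
Exponent = -2.6 * 1.63 / (3.54 * 0.5)
= -2.6 * 1.63 / 1.7700
= -2.394350
exp(-2.394350) = 0.091232
q = 0.137 * 0.091232
q = 0.012499 m^3/s/m

0.012499


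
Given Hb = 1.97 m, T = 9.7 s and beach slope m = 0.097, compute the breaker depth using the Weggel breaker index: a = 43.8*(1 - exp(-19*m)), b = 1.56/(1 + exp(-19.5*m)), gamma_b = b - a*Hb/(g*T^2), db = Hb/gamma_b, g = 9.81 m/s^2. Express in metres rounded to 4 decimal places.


a = 43.8 * (1 - exp(-19 * m))
exp(-19 * 0.097) = exp(-1.8430) = 0.158342
a = 43.8 * (1 - 0.158342) = 36.864634
b = 1.56 / (1 + exp(-19.5 * m))
exp(-19.5 * 0.097) = exp(-1.8915) = 0.150845
b = 1.56 / (1 + 0.150845) = 1.355525
Hb / (g * T^2) = 1.97 / (9.81 * 9.7^2) = 1.97 / 923.0229 = 0.00213429
gamma_b = b - a * Hb/(g*T^2) = 1.355525 - 36.864634 * 0.00213429 = 1.276845
db = Hb / gamma_b = 1.97 / 1.276845
db = 1.5429 m

1.5429


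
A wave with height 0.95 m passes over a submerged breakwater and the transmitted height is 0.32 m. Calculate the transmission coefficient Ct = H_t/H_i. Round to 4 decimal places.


Ct = H_t / H_i
Ct = 0.32 / 0.95
Ct = 0.3368

0.3368


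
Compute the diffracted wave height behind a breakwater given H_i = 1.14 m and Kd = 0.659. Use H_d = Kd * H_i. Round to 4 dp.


H_d = Kd * H_i
H_d = 0.659 * 1.14
H_d = 0.7513 m

0.7513


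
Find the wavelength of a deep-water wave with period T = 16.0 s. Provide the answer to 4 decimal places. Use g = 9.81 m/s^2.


L0 = g * T^2 / (2 * pi)
L0 = 9.81 * 16.0^2 / (2 * pi)
L0 = 9.81 * 256.0000 / 6.28319
L0 = 2511.3600 / 6.28319
L0 = 399.6954 m

399.6954


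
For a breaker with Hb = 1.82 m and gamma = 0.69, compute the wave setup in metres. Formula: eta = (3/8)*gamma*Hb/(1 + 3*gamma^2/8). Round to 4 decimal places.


eta = (3/8) * gamma * Hb / (1 + 3*gamma^2/8)
Numerator = (3/8) * 0.69 * 1.82 = 0.470925
Denominator = 1 + 3*0.69^2/8 = 1 + 0.178538 = 1.178538
eta = 0.470925 / 1.178538
eta = 0.3996 m

0.3996


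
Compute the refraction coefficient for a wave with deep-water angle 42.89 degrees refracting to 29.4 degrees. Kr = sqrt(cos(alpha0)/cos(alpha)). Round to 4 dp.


Kr = sqrt(cos(alpha0) / cos(alpha))
cos(42.89) = 0.732662
cos(29.4) = 0.871214
Kr = sqrt(0.732662 / 0.871214)
Kr = sqrt(0.840967)
Kr = 0.9170

0.9170


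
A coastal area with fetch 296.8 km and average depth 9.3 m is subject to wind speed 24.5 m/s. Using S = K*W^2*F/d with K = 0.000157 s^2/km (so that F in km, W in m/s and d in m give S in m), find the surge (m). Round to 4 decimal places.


S = K * W^2 * F / d
W^2 = 24.5^2 = 600.25
S = 0.000157 * 600.25 * 296.8 / 9.3
Numerator = 0.000157 * 600.25 * 296.8 = 27.970209
S = 27.970209 / 9.3 = 3.0075 m

3.0075


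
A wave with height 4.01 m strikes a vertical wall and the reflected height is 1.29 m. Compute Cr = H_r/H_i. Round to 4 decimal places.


Cr = H_r / H_i
Cr = 1.29 / 4.01
Cr = 0.3217

0.3217


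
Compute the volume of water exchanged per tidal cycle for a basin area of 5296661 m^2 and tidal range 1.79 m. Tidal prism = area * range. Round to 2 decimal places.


Tidal prism = Area * Tidal range
P = 5296661 * 1.79
P = 9481023.19 m^3

9481023.19


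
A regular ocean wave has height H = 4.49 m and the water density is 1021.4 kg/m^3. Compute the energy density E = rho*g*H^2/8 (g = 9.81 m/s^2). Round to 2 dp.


E = (1/8) * rho * g * H^2
E = (1/8) * 1021.4 * 9.81 * 4.49^2
E = 0.125 * 1021.4 * 9.81 * 20.1601
E = 25250.36 J/m^2

25250.36


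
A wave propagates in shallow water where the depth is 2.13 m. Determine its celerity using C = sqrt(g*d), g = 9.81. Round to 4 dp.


Using the shallow-water approximation:
C = sqrt(g * d) = sqrt(9.81 * 2.13)
C = sqrt(20.8953)
C = 4.5711 m/s

4.5711


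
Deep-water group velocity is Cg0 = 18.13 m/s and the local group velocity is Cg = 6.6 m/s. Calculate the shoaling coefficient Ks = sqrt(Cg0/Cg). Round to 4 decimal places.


Ks = sqrt(Cg0 / Cg)
Ks = sqrt(18.13 / 6.6)
Ks = sqrt(2.7470)
Ks = 1.6574

1.6574


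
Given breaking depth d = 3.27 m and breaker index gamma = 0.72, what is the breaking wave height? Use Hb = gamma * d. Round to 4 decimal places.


Hb = gamma * d
Hb = 0.72 * 3.27
Hb = 2.3544 m

2.3544


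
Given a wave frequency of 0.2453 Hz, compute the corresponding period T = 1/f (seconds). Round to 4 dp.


T = 1 / f
T = 1 / 0.2453
T = 4.0766 s

4.0766


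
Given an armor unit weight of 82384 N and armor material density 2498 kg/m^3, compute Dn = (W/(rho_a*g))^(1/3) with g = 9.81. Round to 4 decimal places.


V = W / (rho_a * g)
V = 82384 / (2498 * 9.81)
V = 82384 / 24505.38
V = 3.361874 m^3
Dn = V^(1/3) = 3.361874^(1/3)
Dn = 1.4981 m

1.4981


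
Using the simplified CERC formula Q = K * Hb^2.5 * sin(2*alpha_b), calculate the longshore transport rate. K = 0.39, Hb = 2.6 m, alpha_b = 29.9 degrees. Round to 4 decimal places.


Q = K * Hb^2.5 * sin(2 * alpha_b)
Hb^2.5 = 2.6^2.5 = 10.900172
sin(2 * 29.9) = sin(59.8) = 0.864275
Q = 0.39 * 10.900172 * 0.864275
Q = 3.6741 m^3/s

3.6741


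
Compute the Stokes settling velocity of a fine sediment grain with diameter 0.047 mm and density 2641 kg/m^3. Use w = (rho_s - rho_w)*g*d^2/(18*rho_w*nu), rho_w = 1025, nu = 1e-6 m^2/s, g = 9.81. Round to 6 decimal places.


w = (rho_s - rho_w) * g * d^2 / (18 * rho_w * nu)
d = 0.047 mm = 0.000047 m
rho_s - rho_w = 2641 - 1025 = 1616
Numerator = 1616 * 9.81 * (0.000047)^2 = 0.000035019189
Denominator = 18 * 1025 * 1e-6 = 0.018450
w = 0.001898 m/s

0.001898


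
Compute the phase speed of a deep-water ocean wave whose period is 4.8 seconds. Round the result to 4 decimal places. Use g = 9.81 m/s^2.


We use the deep-water celerity formula:
C = g * T / (2 * pi)
C = 9.81 * 4.8 / (2 * 3.14159...)
C = 47.088000 / 6.283185
C = 7.4943 m/s

7.4943


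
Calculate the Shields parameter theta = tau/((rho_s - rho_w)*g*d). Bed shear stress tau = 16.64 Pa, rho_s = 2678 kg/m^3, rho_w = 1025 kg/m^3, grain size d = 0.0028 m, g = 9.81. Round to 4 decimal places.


theta = tau / ((rho_s - rho_w) * g * d)
rho_s - rho_w = 2678 - 1025 = 1653
Denominator = 1653 * 9.81 * 0.0028 = 45.404604
theta = 16.64 / 45.404604
theta = 0.3665

0.3665


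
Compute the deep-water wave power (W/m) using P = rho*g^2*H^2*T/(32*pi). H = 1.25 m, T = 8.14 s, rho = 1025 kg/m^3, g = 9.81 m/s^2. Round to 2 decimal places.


P = rho * g^2 * H^2 * T / (32 * pi)
P = 1025 * 9.81^2 * 1.25^2 * 8.14 / (32 * pi)
P = 1025 * 96.2361 * 1.5625 * 8.14 / 100.53096
P = 12479.77 W/m

12479.77


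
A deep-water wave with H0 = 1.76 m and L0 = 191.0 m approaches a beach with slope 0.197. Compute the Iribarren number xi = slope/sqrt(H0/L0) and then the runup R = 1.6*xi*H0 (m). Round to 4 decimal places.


xi = slope / sqrt(H0/L0)
H0/L0 = 1.76/191.0 = 0.009215
sqrt(0.009215) = 0.095993
xi = 0.197 / 0.095993 = 2.052233
R = 1.6 * xi * H0 = 1.6 * 2.052233 * 1.76
R = 5.7791 m

5.7791
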